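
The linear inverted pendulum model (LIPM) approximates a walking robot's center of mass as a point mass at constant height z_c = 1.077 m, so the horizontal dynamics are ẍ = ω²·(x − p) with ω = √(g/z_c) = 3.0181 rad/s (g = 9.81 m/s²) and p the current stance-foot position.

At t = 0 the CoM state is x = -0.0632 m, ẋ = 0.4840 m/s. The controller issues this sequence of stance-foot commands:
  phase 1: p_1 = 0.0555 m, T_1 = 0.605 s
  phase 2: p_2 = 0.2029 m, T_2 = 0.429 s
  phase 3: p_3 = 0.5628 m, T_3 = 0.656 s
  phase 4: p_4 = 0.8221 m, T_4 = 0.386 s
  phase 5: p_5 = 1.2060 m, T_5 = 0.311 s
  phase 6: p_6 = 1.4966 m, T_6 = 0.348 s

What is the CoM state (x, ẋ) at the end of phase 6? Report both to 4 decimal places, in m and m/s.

phase 1: p=0.0555, T=0.605, ωT=1.825951, cosh=3.184879, sinh=3.023815; start (x,ẋ)=(-0.063200, 0.484000) → end (x,ẋ)=(0.162371, 0.458205)
phase 2: p=0.2029, T=0.429, ωT=1.294765, cosh=1.962050, sinh=1.688088; start (x,ẋ)=(0.162371, 0.458205) → end (x,ẋ)=(0.379664, 0.692534)
phase 3: p=0.5628, T=0.656, ωT=1.979874, cosh=3.689957, sinh=3.551870; start (x,ẋ)=(0.379664, 0.692534) → end (x,ẋ)=(0.702049, 0.592222)
phase 4: p=0.8221, T=0.386, ωT=1.164987, cosh=1.758903, sinh=1.446977; start (x,ẋ)=(0.702049, 0.592222) → end (x,ẋ)=(0.894873, 0.517386)
phase 5: p=1.2060, T=0.311, ωT=0.938629, cosh=1.473819, sinh=1.082655; start (x,ẋ)=(0.894873, 0.517386) → end (x,ẋ)=(0.933053, -0.254092)
phase 6: p=1.4966, T=0.348, ωT=1.050299, cosh=1.604169, sinh=1.254336; start (x,ẋ)=(0.933053, -0.254092) → end (x,ẋ)=(0.486974, -2.541032)

x = 0.4870, ẋ = -2.5410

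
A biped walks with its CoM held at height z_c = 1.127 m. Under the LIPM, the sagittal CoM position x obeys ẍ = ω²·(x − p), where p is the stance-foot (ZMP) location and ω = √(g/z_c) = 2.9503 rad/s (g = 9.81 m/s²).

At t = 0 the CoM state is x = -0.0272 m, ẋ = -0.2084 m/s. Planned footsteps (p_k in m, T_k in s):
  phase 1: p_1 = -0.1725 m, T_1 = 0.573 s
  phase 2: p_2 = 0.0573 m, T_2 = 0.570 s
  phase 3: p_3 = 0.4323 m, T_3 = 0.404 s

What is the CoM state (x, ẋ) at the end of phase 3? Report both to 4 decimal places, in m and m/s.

phase 1: p=-0.1725, T=0.573, ωT=1.690522, cosh=2.803367, sinh=2.618943; start (x,ẋ)=(-0.027200, -0.208400) → end (x,ẋ)=(0.049835, 0.538463)
phase 2: p=0.0573, T=0.570, ωT=1.681671, cosh=2.780296, sinh=2.594233; start (x,ẋ)=(0.049835, 0.538463) → end (x,ẋ)=(0.510023, 1.439953)
phase 3: p=0.4323, T=0.404, ωT=1.191921, cosh=1.798520, sinh=1.494883; start (x,ẋ)=(0.510023, 1.439953) → end (x,ẋ)=(1.301693, 2.932569)

x = 1.3017, ẋ = 2.9326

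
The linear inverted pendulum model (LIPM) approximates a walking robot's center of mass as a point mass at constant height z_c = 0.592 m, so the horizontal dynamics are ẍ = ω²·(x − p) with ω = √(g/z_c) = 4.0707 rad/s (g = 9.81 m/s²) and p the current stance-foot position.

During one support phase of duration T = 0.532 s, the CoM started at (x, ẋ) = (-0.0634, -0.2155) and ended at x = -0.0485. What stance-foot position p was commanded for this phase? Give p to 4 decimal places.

p = -0.1344

ωT = 4.0707·0.532 = 2.165612; cosh(ωT) = 4.417310, sinh(ωT) = 4.302630
x(T) = p + (x₀−p)·cosh(ωT) + (ẋ₀/ω)·sinh(ωT) ⇒ p·(1 − cosh) = x(T) − x₀·cosh − (ẋ₀/ω)·sinh
numerator   = -0.0485 − (-0.0634)·4.417310 − (-0.2155/4.0707)·4.302630 = 0.459336
denominator = 1 − 4.417310 = -3.417310
p = 0.459336 / -3.417310 = -0.1344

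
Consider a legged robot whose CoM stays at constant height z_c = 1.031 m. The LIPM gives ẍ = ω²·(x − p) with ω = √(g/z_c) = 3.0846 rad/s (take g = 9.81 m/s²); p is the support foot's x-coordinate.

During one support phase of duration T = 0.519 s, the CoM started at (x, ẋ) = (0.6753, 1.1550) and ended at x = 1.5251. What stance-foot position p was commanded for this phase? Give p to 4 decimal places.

p = 0.7010

ωT = 3.0846·0.519 = 1.600907; cosh(ωT) = 2.579621, sinh(ωT) = 2.377908
x(T) = p + (x₀−p)·cosh(ωT) + (ẋ₀/ω)·sinh(ωT) ⇒ p·(1 − cosh) = x(T) − x₀·cosh − (ẋ₀/ω)·sinh
numerator   = 1.5251 − (0.6753)·2.579621 − (1.1550/3.0846)·2.377908 = -1.107304
denominator = 1 − 2.579621 = -1.579621
p = -1.107304 / -1.579621 = 0.7010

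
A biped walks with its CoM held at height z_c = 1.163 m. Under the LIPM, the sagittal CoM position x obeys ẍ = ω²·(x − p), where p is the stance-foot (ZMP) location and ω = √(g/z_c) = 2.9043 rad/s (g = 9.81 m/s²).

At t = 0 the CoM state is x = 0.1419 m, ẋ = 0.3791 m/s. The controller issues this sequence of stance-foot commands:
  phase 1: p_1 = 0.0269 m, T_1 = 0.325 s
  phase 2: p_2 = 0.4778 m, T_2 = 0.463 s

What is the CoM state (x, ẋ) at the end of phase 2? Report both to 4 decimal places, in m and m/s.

x = 0.7638, ẋ = 1.1765

phase 1: p=0.0269, T=0.325, ωT=0.943898, cosh=1.479543, sinh=1.090435; start (x,ẋ)=(0.141900, 0.379100) → end (x,ẋ)=(0.339383, 0.925094)
phase 2: p=0.4778, T=0.463, ωT=1.344691, cosh=2.048810, sinh=1.788190; start (x,ẋ)=(0.339383, 0.925094) → end (x,ẋ)=(0.763794, 1.176480)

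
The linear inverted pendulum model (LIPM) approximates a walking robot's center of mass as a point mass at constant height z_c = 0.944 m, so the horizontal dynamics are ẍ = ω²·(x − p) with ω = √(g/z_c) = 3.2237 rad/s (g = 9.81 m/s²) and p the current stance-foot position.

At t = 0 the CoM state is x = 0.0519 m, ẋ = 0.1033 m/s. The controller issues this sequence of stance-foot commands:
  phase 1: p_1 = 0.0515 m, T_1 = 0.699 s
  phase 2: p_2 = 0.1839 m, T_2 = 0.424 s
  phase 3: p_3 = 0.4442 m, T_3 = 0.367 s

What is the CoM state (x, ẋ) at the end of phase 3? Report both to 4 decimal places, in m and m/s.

x = 1.1041, ẋ = 2.4184

phase 1: p=0.0515, T=0.699, ωT=2.253366, cosh=4.812387, sinh=4.707342; start (x,ẋ)=(0.051900, 0.103300) → end (x,ẋ)=(0.204267, 0.503190)
phase 2: p=0.1839, T=0.424, ωT=1.366849, cosh=2.088939, sinh=1.834030; start (x,ẋ)=(0.204267, 0.503190) → end (x,ẋ)=(0.512720, 1.171547)
phase 3: p=0.4442, T=0.367, ωT=1.183098, cosh=1.785400, sinh=1.479072; start (x,ẋ)=(0.512720, 1.171547) → end (x,ẋ)=(1.104055, 2.418388)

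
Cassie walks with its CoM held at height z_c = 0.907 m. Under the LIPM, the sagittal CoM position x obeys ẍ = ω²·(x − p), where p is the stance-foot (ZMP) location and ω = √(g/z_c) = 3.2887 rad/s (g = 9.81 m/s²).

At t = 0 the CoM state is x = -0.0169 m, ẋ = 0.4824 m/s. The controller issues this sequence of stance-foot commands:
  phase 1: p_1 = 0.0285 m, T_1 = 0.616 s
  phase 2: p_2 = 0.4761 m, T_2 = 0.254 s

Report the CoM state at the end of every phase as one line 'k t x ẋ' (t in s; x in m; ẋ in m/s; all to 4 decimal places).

phase 1: p=0.0285, T=0.616, ωT=2.025839, cosh=3.857177, sinh=3.725294; start (x,ẋ)=(-0.016900, 0.482400) → end (x,ẋ)=(0.399826, 1.304490)
phase 2: p=0.4761, T=0.254, ωT=0.835330, cosh=1.369653, sinh=0.935921; start (x,ẋ)=(0.399826, 1.304490) → end (x,ẋ)=(0.742871, 1.551928)

1 0.6160 0.3998 1.3045
2 0.8700 0.7429 1.5519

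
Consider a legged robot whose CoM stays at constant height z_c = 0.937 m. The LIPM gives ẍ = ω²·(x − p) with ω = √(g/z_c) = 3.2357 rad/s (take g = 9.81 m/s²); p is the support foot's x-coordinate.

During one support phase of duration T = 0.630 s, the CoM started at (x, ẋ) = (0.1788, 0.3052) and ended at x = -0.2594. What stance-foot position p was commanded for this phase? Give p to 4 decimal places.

ωT = 3.2357·0.630 = 2.038491; cosh(ωT) = 3.904619, sinh(ωT) = 3.774394
x(T) = p + (x₀−p)·cosh(ωT) + (ẋ₀/ω)·sinh(ωT) ⇒ p·(1 − cosh) = x(T) − x₀·cosh − (ẋ₀/ω)·sinh
numerator   = -0.2594 − (0.1788)·3.904619 − (0.3052/3.2357)·3.774394 = -1.313557
denominator = 1 − 3.904619 = -2.904619
p = -1.313557 / -2.904619 = 0.4522

p = 0.4522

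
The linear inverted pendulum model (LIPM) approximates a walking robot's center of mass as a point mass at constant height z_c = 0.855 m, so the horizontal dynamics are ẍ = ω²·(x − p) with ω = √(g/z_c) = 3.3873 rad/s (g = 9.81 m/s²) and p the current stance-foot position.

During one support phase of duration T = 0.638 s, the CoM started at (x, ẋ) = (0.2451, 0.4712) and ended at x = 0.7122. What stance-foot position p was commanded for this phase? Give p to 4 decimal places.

p = 0.2830

ωT = 3.3873·0.638 = 2.161097; cosh(ωT) = 4.397929, sinh(ωT) = 4.282730
x(T) = p + (x₀−p)·cosh(ωT) + (ẋ₀/ω)·sinh(ωT) ⇒ p·(1 − cosh) = x(T) − x₀·cosh − (ẋ₀/ω)·sinh
numerator   = 0.7122 − (0.2451)·4.397929 − (0.4712/3.3873)·4.282730 = -0.961494
denominator = 1 − 4.397929 = -3.397929
p = -0.961494 / -3.397929 = 0.2830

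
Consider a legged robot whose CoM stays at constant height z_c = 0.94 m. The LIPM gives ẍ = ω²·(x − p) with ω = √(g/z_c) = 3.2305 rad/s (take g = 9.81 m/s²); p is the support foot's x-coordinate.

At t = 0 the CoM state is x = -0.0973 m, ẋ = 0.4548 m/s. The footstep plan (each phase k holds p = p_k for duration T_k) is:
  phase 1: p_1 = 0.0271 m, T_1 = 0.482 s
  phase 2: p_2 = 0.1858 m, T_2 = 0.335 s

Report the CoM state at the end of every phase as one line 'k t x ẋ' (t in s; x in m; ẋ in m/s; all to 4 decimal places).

phase 1: p=0.0271, T=0.482, ωT=1.557101, cosh=2.477896, sinh=2.267150; start (x,ẋ)=(-0.097300, 0.454800) → end (x,ẋ)=(0.038026, 0.215838)
phase 2: p=0.1858, T=0.335, ωT=1.082218, cosh=1.645030, sinh=1.306187; start (x,ẋ)=(0.038026, 0.215838) → end (x,ẋ)=(0.029977, -0.268491)

1 0.4820 0.0380 0.2158
2 0.8170 0.0300 -0.2685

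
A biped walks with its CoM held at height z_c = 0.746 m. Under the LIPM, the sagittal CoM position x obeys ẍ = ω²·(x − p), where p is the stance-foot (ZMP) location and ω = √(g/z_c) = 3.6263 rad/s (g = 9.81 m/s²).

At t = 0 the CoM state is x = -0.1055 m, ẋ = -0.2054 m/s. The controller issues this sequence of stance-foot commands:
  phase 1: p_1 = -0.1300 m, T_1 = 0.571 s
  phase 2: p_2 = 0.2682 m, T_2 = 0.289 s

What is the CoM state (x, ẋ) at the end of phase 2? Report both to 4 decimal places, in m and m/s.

x = -0.7311, ẋ = -3.1304

phase 1: p=-0.1300, T=0.571, ωT=2.070617, cosh=4.027912, sinh=3.901804; start (x,ẋ)=(-0.105500, -0.205400) → end (x,ẋ)=(-0.252321, -0.480680)
phase 2: p=0.2682, T=0.289, ωT=1.048001, cosh=1.601291, sinh=1.250653; start (x,ẋ)=(-0.252321, -0.480680) → end (x,ẋ)=(-0.731085, -3.130398)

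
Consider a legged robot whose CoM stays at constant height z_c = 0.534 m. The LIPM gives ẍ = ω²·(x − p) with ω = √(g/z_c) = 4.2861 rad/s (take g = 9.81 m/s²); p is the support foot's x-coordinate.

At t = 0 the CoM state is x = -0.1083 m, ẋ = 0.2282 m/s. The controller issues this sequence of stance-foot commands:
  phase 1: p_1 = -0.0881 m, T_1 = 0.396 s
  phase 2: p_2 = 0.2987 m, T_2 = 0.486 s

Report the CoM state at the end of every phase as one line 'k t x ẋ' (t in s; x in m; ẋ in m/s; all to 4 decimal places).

1 0.3960 -0.0046 0.4154
2 0.8820 -0.5549 -3.4449

phase 1: p=-0.0881, T=0.396, ωT=1.697296, cosh=2.821171, sinh=2.637993; start (x,ẋ)=(-0.108300, 0.228200) → end (x,ẋ)=(-0.004636, 0.415396)
phase 2: p=0.2987, T=0.486, ωT=2.083045, cosh=4.076713, sinh=3.952163; start (x,ẋ)=(-0.004636, 0.415396) → end (x,ẋ)=(-0.554882, -3.444869)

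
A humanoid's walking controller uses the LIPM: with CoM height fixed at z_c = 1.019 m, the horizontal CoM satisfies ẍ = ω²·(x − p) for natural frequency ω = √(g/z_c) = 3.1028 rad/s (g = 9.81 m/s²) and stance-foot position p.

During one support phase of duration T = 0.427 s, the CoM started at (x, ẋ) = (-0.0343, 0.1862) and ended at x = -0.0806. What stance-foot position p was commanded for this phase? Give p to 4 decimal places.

p = 0.1148

ωT = 3.1028·0.427 = 1.324896; cosh(ωT) = 2.013812, sinh(ωT) = 1.747981
x(T) = p + (x₀−p)·cosh(ωT) + (ẋ₀/ω)·sinh(ωT) ⇒ p·(1 − cosh) = x(T) − x₀·cosh − (ẋ₀/ω)·sinh
numerator   = -0.0806 − (-0.0343)·2.013812 − (0.1862/3.1028)·1.747981 = -0.116423
denominator = 1 − 2.013812 = -1.013812
p = -0.116423 / -1.013812 = 0.1148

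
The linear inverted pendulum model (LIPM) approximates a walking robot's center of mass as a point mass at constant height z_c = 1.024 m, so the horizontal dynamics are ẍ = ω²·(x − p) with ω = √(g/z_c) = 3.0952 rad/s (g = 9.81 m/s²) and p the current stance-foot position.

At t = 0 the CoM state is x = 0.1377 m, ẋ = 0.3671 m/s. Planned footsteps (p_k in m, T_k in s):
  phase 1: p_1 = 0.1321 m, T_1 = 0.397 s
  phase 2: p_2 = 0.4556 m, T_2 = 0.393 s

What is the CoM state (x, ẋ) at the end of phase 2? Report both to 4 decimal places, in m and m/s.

x = 0.5731, ẋ = 0.6906

phase 1: p=0.1321, T=0.397, ωT=1.228794, cosh=1.854876, sinh=1.562231; start (x,ẋ)=(0.137700, 0.367100) → end (x,ẋ)=(0.327773, 0.708003)
phase 2: p=0.4556, T=0.393, ωT=1.216414, cosh=1.835676, sinh=1.539385; start (x,ẋ)=(0.327773, 0.708003) → end (x,ẋ)=(0.573073, 0.690605)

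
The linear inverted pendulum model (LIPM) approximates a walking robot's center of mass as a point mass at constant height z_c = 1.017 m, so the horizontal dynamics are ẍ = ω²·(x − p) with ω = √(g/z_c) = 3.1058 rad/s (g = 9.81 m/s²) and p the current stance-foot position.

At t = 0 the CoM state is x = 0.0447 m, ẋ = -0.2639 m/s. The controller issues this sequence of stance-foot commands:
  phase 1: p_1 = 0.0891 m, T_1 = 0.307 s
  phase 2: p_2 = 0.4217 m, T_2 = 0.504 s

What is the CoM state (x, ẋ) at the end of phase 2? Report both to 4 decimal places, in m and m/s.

x = -1.2100, ẋ = -4.8620

phase 1: p=0.0891, T=0.307, ωT=0.953481, cosh=1.490061, sinh=1.104664; start (x,ẋ)=(0.044700, -0.263900) → end (x,ẋ)=(-0.070922, -0.545558)
phase 2: p=0.4217, T=0.504, ωT=1.565323, cosh=2.496621, sinh=2.287600; start (x,ẋ)=(-0.070922, -0.545558) → end (x,ẋ)=(-1.210025, -4.862046)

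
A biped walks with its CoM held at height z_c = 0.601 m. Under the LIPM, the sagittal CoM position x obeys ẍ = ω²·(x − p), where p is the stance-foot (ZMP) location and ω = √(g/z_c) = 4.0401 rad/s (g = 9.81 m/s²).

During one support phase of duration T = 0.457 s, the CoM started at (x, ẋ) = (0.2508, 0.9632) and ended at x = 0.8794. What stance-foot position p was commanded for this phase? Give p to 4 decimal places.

ωT = 4.0401·0.457 = 1.846326; cosh(ωT) = 3.247155, sinh(ωT) = 3.089339
x(T) = p + (x₀−p)·cosh(ωT) + (ẋ₀/ω)·sinh(ωT) ⇒ p·(1 − cosh) = x(T) − x₀·cosh − (ẋ₀/ω)·sinh
numerator   = 0.8794 − (0.2508)·3.247155 − (0.9632/4.0401)·3.089339 = -0.671516
denominator = 1 − 3.247155 = -2.247155
p = -0.671516 / -2.247155 = 0.2988

p = 0.2988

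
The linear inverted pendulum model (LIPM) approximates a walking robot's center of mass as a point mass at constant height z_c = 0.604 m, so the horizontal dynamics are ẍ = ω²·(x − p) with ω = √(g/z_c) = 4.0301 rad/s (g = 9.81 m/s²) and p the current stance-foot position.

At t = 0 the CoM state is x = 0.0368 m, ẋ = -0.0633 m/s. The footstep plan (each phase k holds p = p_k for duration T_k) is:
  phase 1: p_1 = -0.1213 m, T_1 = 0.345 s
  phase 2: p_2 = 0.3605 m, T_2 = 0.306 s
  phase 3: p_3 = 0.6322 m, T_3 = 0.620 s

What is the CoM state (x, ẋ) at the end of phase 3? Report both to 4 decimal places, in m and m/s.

phase 1: p=-0.1213, T=0.345, ωT=1.390384, cosh=2.132687, sinh=1.883707; start (x,ẋ)=(0.036800, -0.063300) → end (x,ẋ)=(0.186291, 1.065222)
phase 2: p=0.3605, T=0.306, ωT=1.233211, cosh=1.861794, sinh=1.570438; start (x,ẋ)=(0.186291, 1.065222) → end (x,ẋ)=(0.451251, 0.880649)
phase 3: p=0.6322, T=0.620, ωT=2.498662, cosh=6.124200, sinh=6.042005; start (x,ẋ)=(0.451251, 0.880649) → end (x,ẋ)=(0.844317, 0.987178)

x = 0.8443, ẋ = 0.9872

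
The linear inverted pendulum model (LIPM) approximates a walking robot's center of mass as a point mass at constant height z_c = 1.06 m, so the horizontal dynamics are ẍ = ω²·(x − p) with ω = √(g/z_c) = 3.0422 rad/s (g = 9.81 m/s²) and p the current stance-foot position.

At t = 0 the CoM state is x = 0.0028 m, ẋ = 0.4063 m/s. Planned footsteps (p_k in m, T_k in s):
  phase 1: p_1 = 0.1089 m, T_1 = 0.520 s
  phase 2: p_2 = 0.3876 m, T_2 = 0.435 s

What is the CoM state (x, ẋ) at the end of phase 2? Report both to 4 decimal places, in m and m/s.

phase 1: p=0.1089, T=0.520, ωT=1.581944, cosh=2.534989, sinh=2.329414; start (x,ẋ)=(0.002800, 0.406300) → end (x,ẋ)=(0.151042, 0.278084)
phase 2: p=0.3876, T=0.435, ωT=1.323357, cosh=2.011125, sinh=1.744885; start (x,ẋ)=(0.151042, 0.278084) → end (x,ẋ)=(0.071350, -0.696458)

x = 0.0713, ẋ = -0.6965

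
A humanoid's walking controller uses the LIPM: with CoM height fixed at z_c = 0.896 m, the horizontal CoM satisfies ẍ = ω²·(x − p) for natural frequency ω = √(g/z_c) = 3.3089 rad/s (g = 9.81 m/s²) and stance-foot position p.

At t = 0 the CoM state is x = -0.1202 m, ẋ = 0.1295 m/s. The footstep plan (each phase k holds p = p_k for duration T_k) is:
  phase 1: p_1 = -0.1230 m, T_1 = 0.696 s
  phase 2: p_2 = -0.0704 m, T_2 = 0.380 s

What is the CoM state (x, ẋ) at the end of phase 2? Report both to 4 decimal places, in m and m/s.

x = 0.5667, ẋ = 2.1611

phase 1: p=-0.1230, T=0.696, ωT=2.302994, cosh=5.052026, sinh=4.952067; start (x,ẋ)=(-0.120200, 0.129500) → end (x,ẋ)=(0.084954, 0.700118)
phase 2: p=-0.0704, T=0.380, ωT=1.257382, cosh=1.900301, sinh=1.615903; start (x,ẋ)=(0.084954, 0.700118) → end (x,ẋ)=(0.566723, 2.161092)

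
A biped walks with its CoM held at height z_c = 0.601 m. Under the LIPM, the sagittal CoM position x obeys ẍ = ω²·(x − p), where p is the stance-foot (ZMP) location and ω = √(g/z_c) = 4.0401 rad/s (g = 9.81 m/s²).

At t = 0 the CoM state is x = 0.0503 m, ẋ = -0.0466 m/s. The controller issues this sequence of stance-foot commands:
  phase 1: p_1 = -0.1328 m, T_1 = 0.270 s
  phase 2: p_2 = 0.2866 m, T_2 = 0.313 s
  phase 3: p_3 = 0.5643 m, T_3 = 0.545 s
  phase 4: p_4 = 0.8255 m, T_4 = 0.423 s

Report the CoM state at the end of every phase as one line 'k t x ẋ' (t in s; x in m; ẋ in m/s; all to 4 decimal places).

phase 1: p=-0.1328, T=0.270, ωT=1.090827, cosh=1.656337, sinh=1.320398; start (x,ẋ)=(0.050300, -0.046600) → end (x,ẋ)=(0.155245, 0.899569)
phase 2: p=0.2866, T=0.313, ωT=1.264551, cosh=1.911935, sinh=1.629569; start (x,ẋ)=(0.155245, 0.899569) → end (x,ẋ)=(0.398298, 0.855128)
phase 3: p=0.5643, T=0.545, ωT=2.201855, cosh=4.576182, sinh=4.465584; start (x,ẋ)=(0.398298, 0.855128) → end (x,ẋ)=(0.749832, 0.918316)
phase 4: p=0.8255, T=0.423, ωT=1.708962, cosh=2.852140, sinh=2.671087; start (x,ẋ)=(0.749832, 0.918316) → end (x,ẋ)=(1.216822, 1.802595)

1 0.2700 0.1552 0.8996
2 0.5830 0.3983 0.8551
3 1.1280 0.7498 0.9183
4 1.5510 1.2168 1.8026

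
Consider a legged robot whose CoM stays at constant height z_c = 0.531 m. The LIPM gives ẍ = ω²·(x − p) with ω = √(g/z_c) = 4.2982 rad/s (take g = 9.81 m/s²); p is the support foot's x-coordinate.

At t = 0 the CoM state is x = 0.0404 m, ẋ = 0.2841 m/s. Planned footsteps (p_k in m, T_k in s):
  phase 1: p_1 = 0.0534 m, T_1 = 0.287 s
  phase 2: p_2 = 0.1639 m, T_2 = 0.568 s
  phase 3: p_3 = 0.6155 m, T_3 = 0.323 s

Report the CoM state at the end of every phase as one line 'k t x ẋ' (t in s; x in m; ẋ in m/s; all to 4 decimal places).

1 0.2870 0.1330 0.4413
2 0.8550 0.5706 1.7980
3 1.1780 1.3061 3.4650

phase 1: p=0.0534, T=0.287, ωT=1.233583, cosh=1.862379, sinh=1.571132; start (x,ẋ)=(0.040400, 0.284100) → end (x,ẋ)=(0.133037, 0.441312)
phase 2: p=0.1639, T=0.568, ωT=2.441378, cosh=5.787949, sinh=5.700908; start (x,ẋ)=(0.133037, 0.441312) → end (x,ẋ)=(0.570599, 1.798034)
phase 3: p=0.6155, T=0.323, ωT=1.388319, cosh=2.128800, sinh=1.879305; start (x,ẋ)=(0.570599, 1.798034) → end (x,ẋ)=(1.306072, 3.464966)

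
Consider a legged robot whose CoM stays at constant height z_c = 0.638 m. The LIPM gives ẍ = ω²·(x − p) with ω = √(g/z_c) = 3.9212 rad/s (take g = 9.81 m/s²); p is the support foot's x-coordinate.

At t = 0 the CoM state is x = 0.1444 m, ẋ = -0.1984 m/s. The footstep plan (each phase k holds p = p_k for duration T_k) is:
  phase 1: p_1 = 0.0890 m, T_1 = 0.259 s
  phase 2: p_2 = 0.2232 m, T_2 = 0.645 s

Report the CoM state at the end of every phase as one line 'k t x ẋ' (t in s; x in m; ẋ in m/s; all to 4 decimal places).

1 0.2590 0.1148 -0.0493
2 0.9040 -0.5391 -2.9591

phase 1: p=0.0890, T=0.259, ωT=1.015591, cosh=1.561591, sinh=1.199403; start (x,ẋ)=(0.144400, -0.198400) → end (x,ẋ)=(0.114826, -0.049268)
phase 2: p=0.2232, T=0.645, ωT=2.529174, cosh=6.311433, sinh=6.231708; start (x,ẋ)=(0.114826, -0.049268) → end (x,ẋ)=(-0.539092, -2.959148)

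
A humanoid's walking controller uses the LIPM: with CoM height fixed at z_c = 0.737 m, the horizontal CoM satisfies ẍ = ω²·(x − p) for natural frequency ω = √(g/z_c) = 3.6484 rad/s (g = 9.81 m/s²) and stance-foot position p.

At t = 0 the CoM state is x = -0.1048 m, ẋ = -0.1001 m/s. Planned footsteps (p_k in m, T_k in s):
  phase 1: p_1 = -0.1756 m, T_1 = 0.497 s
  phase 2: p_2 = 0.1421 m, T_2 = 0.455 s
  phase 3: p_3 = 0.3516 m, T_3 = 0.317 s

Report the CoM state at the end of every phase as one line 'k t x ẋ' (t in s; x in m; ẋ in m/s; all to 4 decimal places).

phase 1: p=-0.1756, T=0.497, ωT=1.813255, cosh=3.146745, sinh=2.983623; start (x,ẋ)=(-0.104800, -0.100100) → end (x,ẋ)=(-0.034671, 0.455701)
phase 2: p=0.1421, T=0.455, ωT=1.660022, cosh=2.724781, sinh=2.534646; start (x,ẋ)=(-0.034671, 0.455701) → end (x,ẋ)=(-0.022975, -0.392990)
phase 3: p=0.3516, T=0.317, ωT=1.156543, cosh=1.746748, sinh=1.432176; start (x,ẋ)=(-0.022975, -0.392990) → end (x,ẋ)=(-0.456955, -2.643663)

1 0.4970 -0.0347 0.4557
2 0.9520 -0.0230 -0.3930
3 1.2690 -0.4570 -2.6437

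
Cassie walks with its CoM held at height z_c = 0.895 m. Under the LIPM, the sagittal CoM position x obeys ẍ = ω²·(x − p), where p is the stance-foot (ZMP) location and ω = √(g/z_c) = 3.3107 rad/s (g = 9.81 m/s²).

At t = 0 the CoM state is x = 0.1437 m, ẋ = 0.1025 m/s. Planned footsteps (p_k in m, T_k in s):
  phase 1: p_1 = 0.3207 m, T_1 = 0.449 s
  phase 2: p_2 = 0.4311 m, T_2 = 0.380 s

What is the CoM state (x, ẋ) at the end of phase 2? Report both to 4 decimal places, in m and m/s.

phase 1: p=0.3207, T=0.449, ωT=1.486504, cosh=2.323887, sinh=2.097725; start (x,ẋ)=(0.143700, 0.102500) → end (x,ẋ)=(-0.025682, -0.991056)
phase 2: p=0.4311, T=0.380, ωT=1.258066, cosh=1.901407, sinh=1.617203; start (x,ẋ)=(-0.025682, -0.991056) → end (x,ẋ)=(-0.921537, -4.330045)

x = -0.9215, ẋ = -4.3300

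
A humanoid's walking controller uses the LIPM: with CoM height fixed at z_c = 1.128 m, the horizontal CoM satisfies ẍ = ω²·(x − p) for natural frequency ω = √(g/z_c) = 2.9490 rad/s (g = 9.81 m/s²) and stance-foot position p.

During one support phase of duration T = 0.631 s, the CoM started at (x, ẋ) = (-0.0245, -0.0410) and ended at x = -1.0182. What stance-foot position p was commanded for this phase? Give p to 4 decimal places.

ωT = 2.9490·0.631 = 1.860819; cosh(ωT) = 3.292273, sinh(ωT) = 3.136727
x(T) = p + (x₀−p)·cosh(ωT) + (ẋ₀/ω)·sinh(ωT) ⇒ p·(1 − cosh) = x(T) − x₀·cosh − (ẋ₀/ω)·sinh
numerator   = -1.0182 − (-0.0245)·3.292273 − (-0.0410/2.9490)·3.136727 = -0.893929
denominator = 1 − 3.292273 = -2.292273
p = -0.893929 / -2.292273 = 0.3900

p = 0.3900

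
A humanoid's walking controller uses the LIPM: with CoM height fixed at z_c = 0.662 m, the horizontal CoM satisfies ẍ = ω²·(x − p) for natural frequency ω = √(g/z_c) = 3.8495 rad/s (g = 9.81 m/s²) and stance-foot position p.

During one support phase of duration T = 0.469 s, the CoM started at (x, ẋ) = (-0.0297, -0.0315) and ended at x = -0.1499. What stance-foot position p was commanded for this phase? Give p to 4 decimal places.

p = 0.0155

ωT = 3.8495·0.469 = 1.805415; cosh(ωT) = 3.123452, sinh(ωT) = 2.959046
x(T) = p + (x₀−p)·cosh(ωT) + (ẋ₀/ω)·sinh(ωT) ⇒ p·(1 − cosh) = x(T) − x₀·cosh − (ẋ₀/ω)·sinh
numerator   = -0.1499 − (-0.0297)·3.123452 − (-0.0315/3.8495)·2.959046 = -0.032920
denominator = 1 − 3.123452 = -2.123452
p = -0.032920 / -2.123452 = 0.0155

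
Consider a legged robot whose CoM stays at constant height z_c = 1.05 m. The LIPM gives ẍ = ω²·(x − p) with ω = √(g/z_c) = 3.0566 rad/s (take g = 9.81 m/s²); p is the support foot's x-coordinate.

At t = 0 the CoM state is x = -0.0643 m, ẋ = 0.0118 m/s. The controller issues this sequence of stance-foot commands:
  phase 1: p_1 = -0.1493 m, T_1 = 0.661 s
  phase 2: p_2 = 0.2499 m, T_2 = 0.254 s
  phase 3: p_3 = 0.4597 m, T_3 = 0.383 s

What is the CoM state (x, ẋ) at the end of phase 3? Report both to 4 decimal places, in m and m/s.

x = 1.0106, ẋ = 2.0522

phase 1: p=-0.1493, T=0.661, ωT=2.020413, cosh=3.837018, sinh=3.704418; start (x,ẋ)=(-0.064300, 0.011800) → end (x,ẋ)=(0.191147, 1.007725)
phase 2: p=0.2499, T=0.254, ωT=0.776376, cosh=1.316826, sinh=0.856756; start (x,ẋ)=(0.191147, 1.007725) → end (x,ẋ)=(0.454995, 1.173140)
phase 3: p=0.4597, T=0.383, ωT=1.170678, cosh=1.767167, sinh=1.457010; start (x,ẋ)=(0.454995, 1.173140) → end (x,ẋ)=(1.010595, 2.052183)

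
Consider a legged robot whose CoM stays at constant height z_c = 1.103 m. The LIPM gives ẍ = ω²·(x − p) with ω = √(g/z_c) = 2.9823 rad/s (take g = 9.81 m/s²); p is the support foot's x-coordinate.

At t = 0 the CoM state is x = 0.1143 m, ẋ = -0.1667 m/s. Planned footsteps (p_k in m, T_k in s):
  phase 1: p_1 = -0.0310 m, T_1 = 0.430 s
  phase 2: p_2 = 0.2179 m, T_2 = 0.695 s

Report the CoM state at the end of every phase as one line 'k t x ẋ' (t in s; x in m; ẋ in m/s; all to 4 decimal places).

phase 1: p=-0.0310, T=0.430, ωT=1.282389, cosh=1.941308, sinh=1.663934; start (x,ẋ)=(0.114300, -0.166700) → end (x,ẋ)=(0.158064, 0.397414)
phase 2: p=0.2179, T=0.695, ωT=2.072698, cosh=4.036041, sinh=3.910196; start (x,ẋ)=(0.158064, 0.397414) → end (x,ẋ)=(0.497462, 0.906208)

1 0.4300 0.1581 0.3974
2 1.1250 0.4975 0.9062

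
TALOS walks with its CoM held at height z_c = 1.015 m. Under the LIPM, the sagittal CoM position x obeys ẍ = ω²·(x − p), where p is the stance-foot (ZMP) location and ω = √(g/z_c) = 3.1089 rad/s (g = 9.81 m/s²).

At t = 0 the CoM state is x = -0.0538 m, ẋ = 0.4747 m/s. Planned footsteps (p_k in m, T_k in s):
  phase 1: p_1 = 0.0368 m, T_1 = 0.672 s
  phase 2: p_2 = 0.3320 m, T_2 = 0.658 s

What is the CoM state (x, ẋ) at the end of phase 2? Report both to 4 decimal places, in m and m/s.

x = 1.1091, ẋ = 2.5467

phase 1: p=0.0368, T=0.672, ωT=2.089181, cosh=4.101042, sinh=3.977253; start (x,ẋ)=(-0.053800, 0.474700) → end (x,ẋ)=(0.272535, 0.826506)
phase 2: p=0.3320, T=0.658, ωT=2.045656, cosh=3.931764, sinh=3.802468; start (x,ẋ)=(0.272535, 0.826506) → end (x,ẋ)=(1.109090, 2.546662)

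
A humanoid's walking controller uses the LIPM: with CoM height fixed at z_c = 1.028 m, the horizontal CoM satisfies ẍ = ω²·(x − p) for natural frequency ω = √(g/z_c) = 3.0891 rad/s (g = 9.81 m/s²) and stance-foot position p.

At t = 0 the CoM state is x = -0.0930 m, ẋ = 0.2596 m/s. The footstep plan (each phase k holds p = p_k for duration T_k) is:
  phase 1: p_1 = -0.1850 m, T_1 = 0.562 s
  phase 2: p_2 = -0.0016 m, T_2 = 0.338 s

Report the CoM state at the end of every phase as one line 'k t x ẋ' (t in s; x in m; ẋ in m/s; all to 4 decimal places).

phase 1: p=-0.1850, T=0.562, ωT=1.736074, cosh=2.925616, sinh=2.749405; start (x,ẋ)=(-0.093000, 0.259600) → end (x,ẋ)=(0.315210, 1.540863)
phase 2: p=-0.0016, T=0.338, ωT=1.044116, cosh=1.596444, sinh=1.244441; start (x,ẋ)=(0.315210, 1.540863) → end (x,ẋ)=(1.124904, 3.677782)

1 0.5620 0.3152 1.5409
2 0.9000 1.1249 3.6778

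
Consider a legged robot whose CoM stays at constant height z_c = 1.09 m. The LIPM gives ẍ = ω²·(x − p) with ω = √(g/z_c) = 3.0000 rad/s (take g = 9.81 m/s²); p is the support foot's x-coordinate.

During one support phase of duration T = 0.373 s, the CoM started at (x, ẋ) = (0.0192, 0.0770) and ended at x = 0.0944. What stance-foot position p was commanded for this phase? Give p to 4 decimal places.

ωT = 3.0000·0.373 = 1.119000; cosh(ωT) = 1.694199, sinh(ωT) = 1.367592
x(T) = p + (x₀−p)·cosh(ωT) + (ẋ₀/ω)·sinh(ωT) ⇒ p·(1 − cosh) = x(T) − x₀·cosh − (ẋ₀/ω)·sinh
numerator   = 0.0944 − (0.0192)·1.694199 − (0.0770/3.0000)·1.367592 = 0.026770
denominator = 1 − 1.694199 = -0.694199
p = 0.026770 / -0.694199 = -0.0386

p = -0.0386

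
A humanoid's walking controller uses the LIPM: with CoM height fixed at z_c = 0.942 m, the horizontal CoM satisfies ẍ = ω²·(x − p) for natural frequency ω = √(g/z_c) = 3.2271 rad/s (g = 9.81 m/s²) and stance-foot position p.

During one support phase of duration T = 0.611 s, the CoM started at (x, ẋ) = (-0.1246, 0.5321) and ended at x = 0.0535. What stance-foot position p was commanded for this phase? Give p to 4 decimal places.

ωT = 3.2271·0.611 = 1.971758; cosh(ωT) = 3.661253, sinh(ωT) = 3.522041
x(T) = p + (x₀−p)·cosh(ωT) + (ẋ₀/ω)·sinh(ωT) ⇒ p·(1 − cosh) = x(T) − x₀·cosh − (ẋ₀/ω)·sinh
numerator   = 0.0535 − (-0.1246)·3.661253 − (0.5321/3.2271)·3.522041 = -0.071039
denominator = 1 − 3.661253 = -2.661253
p = -0.071039 / -2.661253 = 0.0267

p = 0.0267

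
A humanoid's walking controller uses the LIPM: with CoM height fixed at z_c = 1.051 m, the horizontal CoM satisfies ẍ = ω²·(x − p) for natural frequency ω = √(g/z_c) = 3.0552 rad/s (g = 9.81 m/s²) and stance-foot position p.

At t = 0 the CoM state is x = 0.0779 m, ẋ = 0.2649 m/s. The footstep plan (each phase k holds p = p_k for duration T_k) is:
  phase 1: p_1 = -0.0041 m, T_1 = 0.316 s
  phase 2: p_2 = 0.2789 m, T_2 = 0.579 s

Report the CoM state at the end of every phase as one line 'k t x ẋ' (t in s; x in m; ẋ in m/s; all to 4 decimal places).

phase 1: p=-0.0041, T=0.316, ωT=0.965443, cosh=1.503383, sinh=1.122568; start (x,ẋ)=(0.077900, 0.264900) → end (x,ẋ)=(0.216509, 0.679479)
phase 2: p=0.2789, T=0.579, ωT=1.768961, cosh=3.017633, sinh=2.847123; start (x,ẋ)=(0.216509, 0.679479) → end (x,ẋ)=(0.723830, 1.507711)

1 0.3160 0.2165 0.6795
2 0.8950 0.7238 1.5077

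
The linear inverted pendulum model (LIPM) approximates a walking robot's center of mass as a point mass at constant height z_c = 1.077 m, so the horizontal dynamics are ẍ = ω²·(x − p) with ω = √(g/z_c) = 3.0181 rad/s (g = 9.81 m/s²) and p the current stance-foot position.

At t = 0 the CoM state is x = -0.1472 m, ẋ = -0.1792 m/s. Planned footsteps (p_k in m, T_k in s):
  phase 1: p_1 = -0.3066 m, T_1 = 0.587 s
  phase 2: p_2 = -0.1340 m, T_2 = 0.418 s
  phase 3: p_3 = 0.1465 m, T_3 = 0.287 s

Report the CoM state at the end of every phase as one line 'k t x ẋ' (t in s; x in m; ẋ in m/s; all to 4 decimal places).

phase 1: p=-0.3066, T=0.587, ωT=1.771625, cosh=3.025228, sinh=2.855172; start (x,ẋ)=(-0.147200, -0.179200) → end (x,ẋ)=(0.006095, 0.831460)
phase 2: p=-0.1340, T=0.418, ωT=1.261566, cosh=1.907078, sinh=1.623868; start (x,ẋ)=(0.006095, 0.831460) → end (x,ẋ)=(0.580534, 2.272265)
phase 3: p=0.1465, T=0.287, ωT=0.866195, cosh=1.399197, sinh=0.978648; start (x,ẋ)=(0.580534, 2.272265) → end (x,ẋ)=(1.490603, 4.461333)

1 0.5870 0.0061 0.8315
2 1.0050 0.5805 2.2723
3 1.2920 1.4906 4.4613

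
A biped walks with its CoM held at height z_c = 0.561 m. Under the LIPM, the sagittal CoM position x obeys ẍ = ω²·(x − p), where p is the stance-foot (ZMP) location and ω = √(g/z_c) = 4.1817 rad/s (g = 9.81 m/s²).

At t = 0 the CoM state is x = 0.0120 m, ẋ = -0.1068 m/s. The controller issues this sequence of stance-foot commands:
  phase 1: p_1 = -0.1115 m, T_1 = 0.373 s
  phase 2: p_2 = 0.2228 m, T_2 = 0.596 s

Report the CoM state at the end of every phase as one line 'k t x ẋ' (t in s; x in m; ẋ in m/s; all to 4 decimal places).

1 0.3730 0.1372 0.9090
2 0.9690 1.0067 3.3830

phase 1: p=-0.1115, T=0.373, ωT=1.559774, cosh=2.483965, sinh=2.273781; start (x,ẋ)=(0.012000, -0.106800) → end (x,ẋ)=(0.137198, 0.908984)
phase 2: p=0.2228, T=0.596, ωT=2.492293, cosh=6.085843, sinh=6.003123; start (x,ẋ)=(0.137198, 0.908984) → end (x,ẋ)=(1.006748, 3.383036)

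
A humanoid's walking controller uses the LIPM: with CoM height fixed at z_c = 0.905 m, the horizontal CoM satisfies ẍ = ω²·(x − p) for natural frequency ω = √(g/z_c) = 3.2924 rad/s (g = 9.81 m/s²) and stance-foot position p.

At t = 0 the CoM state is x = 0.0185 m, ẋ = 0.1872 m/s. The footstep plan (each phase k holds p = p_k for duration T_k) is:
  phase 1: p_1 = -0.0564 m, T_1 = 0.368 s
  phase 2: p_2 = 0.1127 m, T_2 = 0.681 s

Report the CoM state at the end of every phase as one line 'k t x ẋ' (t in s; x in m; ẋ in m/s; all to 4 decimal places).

phase 1: p=-0.0564, T=0.368, ωT=1.211603, cosh=1.828292, sinh=1.530573; start (x,ẋ)=(0.018500, 0.187200) → end (x,ẋ)=(0.167565, 0.719697)
phase 2: p=0.1127, T=0.681, ωT=2.242124, cosh=4.759770, sinh=4.653538; start (x,ẋ)=(0.167565, 0.719697) → end (x,ẋ)=(1.391076, 4.266191)

1 0.3680 0.1676 0.7197
2 1.0490 1.3911 4.2662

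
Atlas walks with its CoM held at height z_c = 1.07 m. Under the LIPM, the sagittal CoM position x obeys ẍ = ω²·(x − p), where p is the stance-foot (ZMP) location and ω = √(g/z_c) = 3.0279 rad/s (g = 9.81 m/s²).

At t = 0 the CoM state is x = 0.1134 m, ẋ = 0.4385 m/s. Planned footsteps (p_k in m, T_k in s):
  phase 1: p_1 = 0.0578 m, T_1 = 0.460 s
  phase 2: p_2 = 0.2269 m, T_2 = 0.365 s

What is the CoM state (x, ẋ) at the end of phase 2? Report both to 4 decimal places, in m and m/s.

phase 1: p=0.0578, T=0.460, ωT=1.392834, cosh=2.137307, sinh=1.888937; start (x,ẋ)=(0.113400, 0.438500) → end (x,ẋ)=(0.450190, 1.255214)
phase 2: p=0.2269, T=0.365, ωT=1.105183, cosh=1.675464, sinh=1.344314; start (x,ẋ)=(0.450190, 1.255214) → end (x,ẋ)=(1.158299, 3.011956)

x = 1.1583, ẋ = 3.0120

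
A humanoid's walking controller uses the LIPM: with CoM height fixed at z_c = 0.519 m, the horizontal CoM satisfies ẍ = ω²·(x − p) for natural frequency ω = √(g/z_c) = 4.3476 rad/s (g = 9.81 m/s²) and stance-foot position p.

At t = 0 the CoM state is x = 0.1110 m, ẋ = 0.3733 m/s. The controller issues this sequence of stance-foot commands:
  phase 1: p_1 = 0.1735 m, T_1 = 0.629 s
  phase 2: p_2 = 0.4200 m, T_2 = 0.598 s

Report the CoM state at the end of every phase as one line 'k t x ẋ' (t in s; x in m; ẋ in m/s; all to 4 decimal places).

1 0.6290 0.3486 0.8033
2 1.2270 1.1737 3.3597

phase 1: p=0.1735, T=0.629, ωT=2.734640, cosh=7.734560, sinh=7.669643; start (x,ẋ)=(0.111000, 0.373300) → end (x,ẋ)=(0.348632, 0.803278)
phase 2: p=0.4200, T=0.598, ωT=2.599865, cosh=6.768101, sinh=6.693817; start (x,ẋ)=(0.348632, 0.803278) → end (x,ẋ)=(1.173748, 3.359712)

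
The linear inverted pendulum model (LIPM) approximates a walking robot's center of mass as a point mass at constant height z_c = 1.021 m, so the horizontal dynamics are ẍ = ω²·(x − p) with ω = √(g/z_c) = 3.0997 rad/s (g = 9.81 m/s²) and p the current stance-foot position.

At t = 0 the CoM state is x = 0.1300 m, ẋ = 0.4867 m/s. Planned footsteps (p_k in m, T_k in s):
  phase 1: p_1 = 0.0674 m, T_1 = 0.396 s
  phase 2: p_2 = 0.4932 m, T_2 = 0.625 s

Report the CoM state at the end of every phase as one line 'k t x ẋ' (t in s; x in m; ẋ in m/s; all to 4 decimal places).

1 0.3960 0.4283 1.2044
2 1.0210 1.5837 3.5826

phase 1: p=0.0674, T=0.396, ωT=1.227481, cosh=1.852826, sinh=1.559797; start (x,ẋ)=(0.130000, 0.486700) → end (x,ẋ)=(0.428299, 1.204435)
phase 2: p=0.4932, T=0.625, ωT=1.937312, cosh=3.542083, sinh=3.397992; start (x,ẋ)=(0.428299, 1.204435) → end (x,ẋ)=(1.583656, 3.582620)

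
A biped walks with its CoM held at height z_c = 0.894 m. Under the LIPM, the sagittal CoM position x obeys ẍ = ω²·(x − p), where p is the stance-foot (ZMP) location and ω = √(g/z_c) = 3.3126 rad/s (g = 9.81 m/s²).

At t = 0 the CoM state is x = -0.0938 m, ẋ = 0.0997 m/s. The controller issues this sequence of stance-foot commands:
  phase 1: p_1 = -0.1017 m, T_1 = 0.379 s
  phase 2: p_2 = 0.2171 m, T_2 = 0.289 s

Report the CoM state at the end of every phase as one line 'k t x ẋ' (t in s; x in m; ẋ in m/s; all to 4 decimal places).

phase 1: p=-0.1017, T=0.379, ωT=1.255475, cosh=1.897223, sinh=1.612283; start (x,ẋ)=(-0.093800, 0.099700) → end (x,ẋ)=(-0.038187, 0.231346)
phase 2: p=0.2171, T=0.289, ωT=0.957341, cosh=1.494337, sinh=1.110425; start (x,ẋ)=(-0.038187, 0.231346) → end (x,ẋ)=(-0.086834, -0.593336)

1 0.3790 -0.0382 0.2313
2 0.6680 -0.0868 -0.5933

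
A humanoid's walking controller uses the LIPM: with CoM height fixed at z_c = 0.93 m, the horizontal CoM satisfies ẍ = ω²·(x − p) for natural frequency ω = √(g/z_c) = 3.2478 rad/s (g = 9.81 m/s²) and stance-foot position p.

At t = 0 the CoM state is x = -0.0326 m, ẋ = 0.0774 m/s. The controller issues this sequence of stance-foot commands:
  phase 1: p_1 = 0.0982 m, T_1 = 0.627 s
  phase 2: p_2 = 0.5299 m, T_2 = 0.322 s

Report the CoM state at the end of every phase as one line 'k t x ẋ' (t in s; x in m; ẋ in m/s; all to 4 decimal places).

phase 1: p=0.0982, T=0.627, ωT=2.036371, cosh=3.896624, sinh=3.766123; start (x,ẋ)=(-0.032600, 0.077400) → end (x,ẋ)=(-0.321726, -1.298296)
phase 2: p=0.5299, T=0.322, ωT=1.045792, cosh=1.598532, sinh=1.247118; start (x,ẋ)=(-0.321726, -1.298296) → end (x,ẋ)=(-1.329983, -5.524787)

1 0.6270 -0.3217 -1.2983
2 0.9490 -1.3300 -5.5248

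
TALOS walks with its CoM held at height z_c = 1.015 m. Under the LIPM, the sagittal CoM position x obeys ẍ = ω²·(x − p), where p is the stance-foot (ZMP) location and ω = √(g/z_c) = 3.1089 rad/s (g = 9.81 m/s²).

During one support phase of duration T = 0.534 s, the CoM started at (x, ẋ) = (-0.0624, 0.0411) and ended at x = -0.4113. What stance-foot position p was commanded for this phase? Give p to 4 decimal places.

ωT = 3.1089·0.534 = 1.660153; cosh(ωT) = 2.725112, sinh(ωT) = 2.535002
x(T) = p + (x₀−p)·cosh(ωT) + (ẋ₀/ω)·sinh(ωT) ⇒ p·(1 − cosh) = x(T) − x₀·cosh − (ẋ₀/ω)·sinh
numerator   = -0.4113 − (-0.0624)·2.725112 − (0.0411/3.1089)·2.535002 = -0.274766
denominator = 1 − 2.725112 = -1.725112
p = -0.274766 / -1.725112 = 0.1593

p = 0.1593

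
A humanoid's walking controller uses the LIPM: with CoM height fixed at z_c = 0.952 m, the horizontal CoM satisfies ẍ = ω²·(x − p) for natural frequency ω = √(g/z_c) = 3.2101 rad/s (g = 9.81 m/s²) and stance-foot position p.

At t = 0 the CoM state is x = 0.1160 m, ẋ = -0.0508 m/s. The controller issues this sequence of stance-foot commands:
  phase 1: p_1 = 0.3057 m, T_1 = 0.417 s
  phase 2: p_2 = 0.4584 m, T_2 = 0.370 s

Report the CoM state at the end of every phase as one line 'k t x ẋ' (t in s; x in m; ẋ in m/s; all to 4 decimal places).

phase 1: p=0.3057, T=0.417, ωT=1.338612, cosh=2.037977, sinh=1.775768; start (x,ẋ)=(0.116000, -0.050800) → end (x,ẋ)=(-0.109006, -1.184894)
phase 2: p=0.4584, T=0.370, ωT=1.187737, cosh=1.792281, sinh=1.487370; start (x,ẋ)=(-0.109006, -1.184894) → end (x,ẋ)=(-1.107560, -4.832803)

1 0.4170 -0.1090 -1.1849
2 0.7870 -1.1076 -4.8328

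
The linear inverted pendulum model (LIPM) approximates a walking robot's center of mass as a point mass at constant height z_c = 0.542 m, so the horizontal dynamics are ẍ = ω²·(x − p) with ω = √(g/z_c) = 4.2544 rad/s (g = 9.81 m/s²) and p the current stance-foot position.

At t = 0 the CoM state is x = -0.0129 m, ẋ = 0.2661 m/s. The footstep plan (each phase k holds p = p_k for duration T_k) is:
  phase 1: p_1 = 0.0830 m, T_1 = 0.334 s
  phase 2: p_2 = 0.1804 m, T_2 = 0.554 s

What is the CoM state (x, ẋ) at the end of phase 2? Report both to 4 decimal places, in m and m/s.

x = -1.0694, ẋ = -5.2625

phase 1: p=0.0830, T=0.334, ωT=1.420970, cosh=2.191307, sinh=1.949827; start (x,ẋ)=(-0.012900, 0.266100) → end (x,ẋ)=(-0.005190, -0.212417)
phase 2: p=0.1804, T=0.554, ωT=2.356938, cosh=5.326639, sinh=5.231929; start (x,ẋ)=(-0.005190, -0.212417) → end (x,ẋ)=(-1.069397, -5.262473)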